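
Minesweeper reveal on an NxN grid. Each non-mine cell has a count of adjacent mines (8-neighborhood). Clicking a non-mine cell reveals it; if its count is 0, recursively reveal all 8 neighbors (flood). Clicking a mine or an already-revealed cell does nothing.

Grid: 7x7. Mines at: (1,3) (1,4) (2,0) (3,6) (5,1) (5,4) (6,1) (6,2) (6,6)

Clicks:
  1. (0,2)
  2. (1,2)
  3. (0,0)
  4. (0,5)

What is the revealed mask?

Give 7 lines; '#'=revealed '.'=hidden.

Click 1 (0,2) count=1: revealed 1 new [(0,2)] -> total=1
Click 2 (1,2) count=1: revealed 1 new [(1,2)] -> total=2
Click 3 (0,0) count=0: revealed 4 new [(0,0) (0,1) (1,0) (1,1)] -> total=6
Click 4 (0,5) count=1: revealed 1 new [(0,5)] -> total=7

Answer: ###..#.
###....
.......
.......
.......
.......
.......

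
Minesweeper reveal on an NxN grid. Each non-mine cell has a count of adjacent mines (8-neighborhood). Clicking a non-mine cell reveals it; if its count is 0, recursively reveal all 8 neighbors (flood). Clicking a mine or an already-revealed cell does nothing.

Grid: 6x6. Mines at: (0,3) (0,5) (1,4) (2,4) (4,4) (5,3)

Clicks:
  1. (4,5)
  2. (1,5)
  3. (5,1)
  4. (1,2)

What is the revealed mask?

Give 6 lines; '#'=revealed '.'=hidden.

Click 1 (4,5) count=1: revealed 1 new [(4,5)] -> total=1
Click 2 (1,5) count=3: revealed 1 new [(1,5)] -> total=2
Click 3 (5,1) count=0: revealed 22 new [(0,0) (0,1) (0,2) (1,0) (1,1) (1,2) (1,3) (2,0) (2,1) (2,2) (2,3) (3,0) (3,1) (3,2) (3,3) (4,0) (4,1) (4,2) (4,3) (5,0) (5,1) (5,2)] -> total=24
Click 4 (1,2) count=1: revealed 0 new [(none)] -> total=24

Answer: ###...
####.#
####..
####..
####.#
###...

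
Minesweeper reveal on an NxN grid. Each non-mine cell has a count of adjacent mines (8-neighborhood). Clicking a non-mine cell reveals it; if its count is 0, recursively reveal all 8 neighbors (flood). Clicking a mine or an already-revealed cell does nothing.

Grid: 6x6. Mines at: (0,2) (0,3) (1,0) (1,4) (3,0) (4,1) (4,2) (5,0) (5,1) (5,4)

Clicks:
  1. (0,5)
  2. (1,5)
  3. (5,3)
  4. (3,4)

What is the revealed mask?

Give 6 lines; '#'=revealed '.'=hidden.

Answer: .....#
.....#
...###
...###
...###
...#..

Derivation:
Click 1 (0,5) count=1: revealed 1 new [(0,5)] -> total=1
Click 2 (1,5) count=1: revealed 1 new [(1,5)] -> total=2
Click 3 (5,3) count=2: revealed 1 new [(5,3)] -> total=3
Click 4 (3,4) count=0: revealed 9 new [(2,3) (2,4) (2,5) (3,3) (3,4) (3,5) (4,3) (4,4) (4,5)] -> total=12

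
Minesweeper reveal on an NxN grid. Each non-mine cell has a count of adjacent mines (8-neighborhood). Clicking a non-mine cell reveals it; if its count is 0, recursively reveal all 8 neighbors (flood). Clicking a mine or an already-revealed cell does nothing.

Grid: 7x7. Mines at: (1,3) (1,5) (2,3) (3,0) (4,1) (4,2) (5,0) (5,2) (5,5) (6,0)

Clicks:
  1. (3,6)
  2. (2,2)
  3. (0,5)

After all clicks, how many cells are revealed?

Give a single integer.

Click 1 (3,6) count=0: revealed 9 new [(2,4) (2,5) (2,6) (3,4) (3,5) (3,6) (4,4) (4,5) (4,6)] -> total=9
Click 2 (2,2) count=2: revealed 1 new [(2,2)] -> total=10
Click 3 (0,5) count=1: revealed 1 new [(0,5)] -> total=11

Answer: 11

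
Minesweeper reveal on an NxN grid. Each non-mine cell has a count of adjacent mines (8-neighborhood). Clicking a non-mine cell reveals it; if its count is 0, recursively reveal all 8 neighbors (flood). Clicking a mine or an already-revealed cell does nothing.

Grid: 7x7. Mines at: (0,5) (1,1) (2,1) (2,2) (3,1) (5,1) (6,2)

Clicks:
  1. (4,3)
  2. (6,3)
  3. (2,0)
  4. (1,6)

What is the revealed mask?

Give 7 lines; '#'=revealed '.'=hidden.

Click 1 (4,3) count=0: revealed 27 new [(1,3) (1,4) (1,5) (1,6) (2,3) (2,4) (2,5) (2,6) (3,2) (3,3) (3,4) (3,5) (3,6) (4,2) (4,3) (4,4) (4,5) (4,6) (5,2) (5,3) (5,4) (5,5) (5,6) (6,3) (6,4) (6,5) (6,6)] -> total=27
Click 2 (6,3) count=1: revealed 0 new [(none)] -> total=27
Click 3 (2,0) count=3: revealed 1 new [(2,0)] -> total=28
Click 4 (1,6) count=1: revealed 0 new [(none)] -> total=28

Answer: .......
...####
#..####
..#####
..#####
..#####
...####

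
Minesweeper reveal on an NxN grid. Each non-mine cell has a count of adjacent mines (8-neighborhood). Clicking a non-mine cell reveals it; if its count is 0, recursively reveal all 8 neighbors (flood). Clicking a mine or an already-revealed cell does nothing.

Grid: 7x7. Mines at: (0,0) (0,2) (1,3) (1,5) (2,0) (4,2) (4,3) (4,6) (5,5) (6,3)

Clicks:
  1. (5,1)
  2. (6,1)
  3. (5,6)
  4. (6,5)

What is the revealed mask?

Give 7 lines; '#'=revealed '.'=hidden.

Click 1 (5,1) count=1: revealed 1 new [(5,1)] -> total=1
Click 2 (6,1) count=0: revealed 9 new [(3,0) (3,1) (4,0) (4,1) (5,0) (5,2) (6,0) (6,1) (6,2)] -> total=10
Click 3 (5,6) count=2: revealed 1 new [(5,6)] -> total=11
Click 4 (6,5) count=1: revealed 1 new [(6,5)] -> total=12

Answer: .......
.......
.......
##.....
##.....
###...#
###..#.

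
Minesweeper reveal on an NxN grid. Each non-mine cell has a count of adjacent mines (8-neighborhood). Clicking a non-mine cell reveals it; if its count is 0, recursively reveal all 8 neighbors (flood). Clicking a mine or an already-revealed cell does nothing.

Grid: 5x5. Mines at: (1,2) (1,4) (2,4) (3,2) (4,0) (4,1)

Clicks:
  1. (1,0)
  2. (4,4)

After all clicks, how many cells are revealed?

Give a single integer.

Answer: 12

Derivation:
Click 1 (1,0) count=0: revealed 8 new [(0,0) (0,1) (1,0) (1,1) (2,0) (2,1) (3,0) (3,1)] -> total=8
Click 2 (4,4) count=0: revealed 4 new [(3,3) (3,4) (4,3) (4,4)] -> total=12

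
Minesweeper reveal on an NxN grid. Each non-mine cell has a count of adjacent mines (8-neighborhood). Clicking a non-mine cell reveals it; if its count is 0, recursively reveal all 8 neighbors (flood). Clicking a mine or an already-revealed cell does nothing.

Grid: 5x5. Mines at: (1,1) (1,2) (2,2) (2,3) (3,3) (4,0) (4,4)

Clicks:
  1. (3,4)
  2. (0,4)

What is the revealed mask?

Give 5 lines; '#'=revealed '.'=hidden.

Answer: ...##
...##
.....
....#
.....

Derivation:
Click 1 (3,4) count=3: revealed 1 new [(3,4)] -> total=1
Click 2 (0,4) count=0: revealed 4 new [(0,3) (0,4) (1,3) (1,4)] -> total=5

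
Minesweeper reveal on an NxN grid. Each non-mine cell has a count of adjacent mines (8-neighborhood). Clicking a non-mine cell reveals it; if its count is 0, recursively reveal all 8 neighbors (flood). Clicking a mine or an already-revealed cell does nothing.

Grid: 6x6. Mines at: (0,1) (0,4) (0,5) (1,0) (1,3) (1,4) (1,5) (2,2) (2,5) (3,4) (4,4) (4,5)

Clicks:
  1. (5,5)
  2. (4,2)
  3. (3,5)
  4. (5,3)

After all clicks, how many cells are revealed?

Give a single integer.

Answer: 16

Derivation:
Click 1 (5,5) count=2: revealed 1 new [(5,5)] -> total=1
Click 2 (4,2) count=0: revealed 14 new [(2,0) (2,1) (3,0) (3,1) (3,2) (3,3) (4,0) (4,1) (4,2) (4,3) (5,0) (5,1) (5,2) (5,3)] -> total=15
Click 3 (3,5) count=4: revealed 1 new [(3,5)] -> total=16
Click 4 (5,3) count=1: revealed 0 new [(none)] -> total=16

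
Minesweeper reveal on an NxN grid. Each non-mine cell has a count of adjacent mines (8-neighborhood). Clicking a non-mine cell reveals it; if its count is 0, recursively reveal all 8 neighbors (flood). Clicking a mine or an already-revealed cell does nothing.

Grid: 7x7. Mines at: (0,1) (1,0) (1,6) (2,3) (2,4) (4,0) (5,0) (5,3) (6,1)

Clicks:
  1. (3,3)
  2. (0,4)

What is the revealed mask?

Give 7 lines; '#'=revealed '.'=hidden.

Click 1 (3,3) count=2: revealed 1 new [(3,3)] -> total=1
Click 2 (0,4) count=0: revealed 8 new [(0,2) (0,3) (0,4) (0,5) (1,2) (1,3) (1,4) (1,5)] -> total=9

Answer: ..####.
..####.
.......
...#...
.......
.......
.......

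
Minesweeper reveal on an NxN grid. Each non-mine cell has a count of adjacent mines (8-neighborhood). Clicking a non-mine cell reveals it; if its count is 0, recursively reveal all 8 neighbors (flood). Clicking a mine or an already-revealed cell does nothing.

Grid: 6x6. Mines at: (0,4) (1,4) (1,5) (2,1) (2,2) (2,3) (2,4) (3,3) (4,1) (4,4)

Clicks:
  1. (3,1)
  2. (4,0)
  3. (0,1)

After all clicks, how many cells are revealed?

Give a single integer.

Answer: 10

Derivation:
Click 1 (3,1) count=3: revealed 1 new [(3,1)] -> total=1
Click 2 (4,0) count=1: revealed 1 new [(4,0)] -> total=2
Click 3 (0,1) count=0: revealed 8 new [(0,0) (0,1) (0,2) (0,3) (1,0) (1,1) (1,2) (1,3)] -> total=10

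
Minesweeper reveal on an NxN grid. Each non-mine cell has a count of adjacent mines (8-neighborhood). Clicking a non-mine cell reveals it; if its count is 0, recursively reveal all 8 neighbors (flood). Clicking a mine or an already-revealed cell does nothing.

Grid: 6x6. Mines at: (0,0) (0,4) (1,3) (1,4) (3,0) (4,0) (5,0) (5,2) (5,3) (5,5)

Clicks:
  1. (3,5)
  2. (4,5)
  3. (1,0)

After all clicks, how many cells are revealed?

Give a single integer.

Click 1 (3,5) count=0: revealed 15 new [(2,1) (2,2) (2,3) (2,4) (2,5) (3,1) (3,2) (3,3) (3,4) (3,5) (4,1) (4,2) (4,3) (4,4) (4,5)] -> total=15
Click 2 (4,5) count=1: revealed 0 new [(none)] -> total=15
Click 3 (1,0) count=1: revealed 1 new [(1,0)] -> total=16

Answer: 16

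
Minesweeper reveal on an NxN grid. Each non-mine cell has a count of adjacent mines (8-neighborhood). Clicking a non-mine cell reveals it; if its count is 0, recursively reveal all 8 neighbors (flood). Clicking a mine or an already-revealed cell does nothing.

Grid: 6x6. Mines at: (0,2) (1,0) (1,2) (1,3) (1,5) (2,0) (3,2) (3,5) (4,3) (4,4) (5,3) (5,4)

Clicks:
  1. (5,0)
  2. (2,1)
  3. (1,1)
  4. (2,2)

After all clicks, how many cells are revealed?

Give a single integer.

Answer: 11

Derivation:
Click 1 (5,0) count=0: revealed 8 new [(3,0) (3,1) (4,0) (4,1) (4,2) (5,0) (5,1) (5,2)] -> total=8
Click 2 (2,1) count=4: revealed 1 new [(2,1)] -> total=9
Click 3 (1,1) count=4: revealed 1 new [(1,1)] -> total=10
Click 4 (2,2) count=3: revealed 1 new [(2,2)] -> total=11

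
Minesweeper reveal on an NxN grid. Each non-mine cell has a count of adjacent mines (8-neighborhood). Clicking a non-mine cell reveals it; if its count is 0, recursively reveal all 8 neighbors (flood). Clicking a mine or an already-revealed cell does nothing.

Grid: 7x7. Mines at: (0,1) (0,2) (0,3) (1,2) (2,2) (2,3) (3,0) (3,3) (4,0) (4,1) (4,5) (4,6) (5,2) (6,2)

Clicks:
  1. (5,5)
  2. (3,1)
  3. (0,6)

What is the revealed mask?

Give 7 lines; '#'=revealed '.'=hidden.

Click 1 (5,5) count=2: revealed 1 new [(5,5)] -> total=1
Click 2 (3,1) count=4: revealed 1 new [(3,1)] -> total=2
Click 3 (0,6) count=0: revealed 12 new [(0,4) (0,5) (0,6) (1,4) (1,5) (1,6) (2,4) (2,5) (2,6) (3,4) (3,5) (3,6)] -> total=14

Answer: ....###
....###
....###
.#..###
.......
.....#.
.......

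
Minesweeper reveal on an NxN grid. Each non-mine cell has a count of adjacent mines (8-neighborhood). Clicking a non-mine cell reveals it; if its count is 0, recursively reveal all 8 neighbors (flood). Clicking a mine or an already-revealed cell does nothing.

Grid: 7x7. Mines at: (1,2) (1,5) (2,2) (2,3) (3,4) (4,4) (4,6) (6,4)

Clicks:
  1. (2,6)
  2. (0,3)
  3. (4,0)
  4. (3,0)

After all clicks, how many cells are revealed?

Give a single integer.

Click 1 (2,6) count=1: revealed 1 new [(2,6)] -> total=1
Click 2 (0,3) count=1: revealed 1 new [(0,3)] -> total=2
Click 3 (4,0) count=0: revealed 22 new [(0,0) (0,1) (1,0) (1,1) (2,0) (2,1) (3,0) (3,1) (3,2) (3,3) (4,0) (4,1) (4,2) (4,3) (5,0) (5,1) (5,2) (5,3) (6,0) (6,1) (6,2) (6,3)] -> total=24
Click 4 (3,0) count=0: revealed 0 new [(none)] -> total=24

Answer: 24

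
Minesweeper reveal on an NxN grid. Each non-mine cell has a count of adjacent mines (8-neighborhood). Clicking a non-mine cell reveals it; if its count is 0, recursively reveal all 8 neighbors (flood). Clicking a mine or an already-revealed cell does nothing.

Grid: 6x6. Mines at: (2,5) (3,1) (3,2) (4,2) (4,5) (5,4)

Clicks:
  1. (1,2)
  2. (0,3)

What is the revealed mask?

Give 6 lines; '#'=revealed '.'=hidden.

Click 1 (1,2) count=0: revealed 17 new [(0,0) (0,1) (0,2) (0,3) (0,4) (0,5) (1,0) (1,1) (1,2) (1,3) (1,4) (1,5) (2,0) (2,1) (2,2) (2,3) (2,4)] -> total=17
Click 2 (0,3) count=0: revealed 0 new [(none)] -> total=17

Answer: ######
######
#####.
......
......
......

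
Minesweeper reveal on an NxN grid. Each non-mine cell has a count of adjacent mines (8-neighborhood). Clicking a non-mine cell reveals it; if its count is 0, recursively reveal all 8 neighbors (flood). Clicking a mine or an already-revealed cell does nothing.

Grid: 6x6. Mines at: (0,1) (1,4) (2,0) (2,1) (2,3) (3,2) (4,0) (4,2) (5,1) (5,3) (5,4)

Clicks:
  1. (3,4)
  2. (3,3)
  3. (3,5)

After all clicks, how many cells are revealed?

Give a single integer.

Answer: 7

Derivation:
Click 1 (3,4) count=1: revealed 1 new [(3,4)] -> total=1
Click 2 (3,3) count=3: revealed 1 new [(3,3)] -> total=2
Click 3 (3,5) count=0: revealed 5 new [(2,4) (2,5) (3,5) (4,4) (4,5)] -> total=7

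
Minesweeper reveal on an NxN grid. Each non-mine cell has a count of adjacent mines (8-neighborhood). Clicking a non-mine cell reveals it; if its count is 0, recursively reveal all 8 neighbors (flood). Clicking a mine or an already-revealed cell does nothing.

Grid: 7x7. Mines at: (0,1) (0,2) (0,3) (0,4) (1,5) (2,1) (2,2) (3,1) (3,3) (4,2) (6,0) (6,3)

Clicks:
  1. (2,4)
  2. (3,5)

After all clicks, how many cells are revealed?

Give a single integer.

Click 1 (2,4) count=2: revealed 1 new [(2,4)] -> total=1
Click 2 (3,5) count=0: revealed 14 new [(2,5) (2,6) (3,4) (3,5) (3,6) (4,4) (4,5) (4,6) (5,4) (5,5) (5,6) (6,4) (6,5) (6,6)] -> total=15

Answer: 15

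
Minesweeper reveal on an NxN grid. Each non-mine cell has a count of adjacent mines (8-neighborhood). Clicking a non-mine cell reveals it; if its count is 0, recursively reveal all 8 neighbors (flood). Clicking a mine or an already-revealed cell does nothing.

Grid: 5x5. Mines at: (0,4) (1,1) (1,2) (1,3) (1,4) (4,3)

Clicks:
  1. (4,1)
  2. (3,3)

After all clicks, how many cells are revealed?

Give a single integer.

Click 1 (4,1) count=0: revealed 9 new [(2,0) (2,1) (2,2) (3,0) (3,1) (3,2) (4,0) (4,1) (4,2)] -> total=9
Click 2 (3,3) count=1: revealed 1 new [(3,3)] -> total=10

Answer: 10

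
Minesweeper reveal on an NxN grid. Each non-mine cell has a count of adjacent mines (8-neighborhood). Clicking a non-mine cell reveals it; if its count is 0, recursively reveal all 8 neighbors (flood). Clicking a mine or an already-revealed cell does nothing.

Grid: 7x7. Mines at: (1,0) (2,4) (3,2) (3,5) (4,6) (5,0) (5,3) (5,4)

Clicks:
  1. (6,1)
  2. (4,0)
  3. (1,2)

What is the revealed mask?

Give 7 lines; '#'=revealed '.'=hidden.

Answer: .######
.######
.###.##
.......
#......
.......
.#.....

Derivation:
Click 1 (6,1) count=1: revealed 1 new [(6,1)] -> total=1
Click 2 (4,0) count=1: revealed 1 new [(4,0)] -> total=2
Click 3 (1,2) count=0: revealed 17 new [(0,1) (0,2) (0,3) (0,4) (0,5) (0,6) (1,1) (1,2) (1,3) (1,4) (1,5) (1,6) (2,1) (2,2) (2,3) (2,5) (2,6)] -> total=19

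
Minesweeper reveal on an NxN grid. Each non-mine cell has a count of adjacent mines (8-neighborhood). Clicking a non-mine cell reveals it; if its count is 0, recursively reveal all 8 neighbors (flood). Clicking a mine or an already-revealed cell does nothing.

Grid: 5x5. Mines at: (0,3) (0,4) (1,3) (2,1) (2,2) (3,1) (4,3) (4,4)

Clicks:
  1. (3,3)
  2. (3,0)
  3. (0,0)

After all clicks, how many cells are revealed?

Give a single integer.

Answer: 8

Derivation:
Click 1 (3,3) count=3: revealed 1 new [(3,3)] -> total=1
Click 2 (3,0) count=2: revealed 1 new [(3,0)] -> total=2
Click 3 (0,0) count=0: revealed 6 new [(0,0) (0,1) (0,2) (1,0) (1,1) (1,2)] -> total=8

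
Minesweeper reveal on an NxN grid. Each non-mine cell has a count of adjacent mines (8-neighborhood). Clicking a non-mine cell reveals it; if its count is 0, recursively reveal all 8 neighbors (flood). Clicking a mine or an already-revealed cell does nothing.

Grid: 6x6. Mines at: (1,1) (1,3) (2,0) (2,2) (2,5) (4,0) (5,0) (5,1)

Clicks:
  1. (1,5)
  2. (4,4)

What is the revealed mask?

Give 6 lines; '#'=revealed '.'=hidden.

Answer: ......
.....#
......
..####
..####
..####

Derivation:
Click 1 (1,5) count=1: revealed 1 new [(1,5)] -> total=1
Click 2 (4,4) count=0: revealed 12 new [(3,2) (3,3) (3,4) (3,5) (4,2) (4,3) (4,4) (4,5) (5,2) (5,3) (5,4) (5,5)] -> total=13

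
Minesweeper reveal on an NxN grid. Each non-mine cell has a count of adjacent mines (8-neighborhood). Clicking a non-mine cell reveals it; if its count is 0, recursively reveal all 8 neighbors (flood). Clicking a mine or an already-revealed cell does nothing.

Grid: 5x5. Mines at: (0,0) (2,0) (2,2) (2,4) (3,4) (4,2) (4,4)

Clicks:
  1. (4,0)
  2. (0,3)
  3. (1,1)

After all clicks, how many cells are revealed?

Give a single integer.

Click 1 (4,0) count=0: revealed 4 new [(3,0) (3,1) (4,0) (4,1)] -> total=4
Click 2 (0,3) count=0: revealed 8 new [(0,1) (0,2) (0,3) (0,4) (1,1) (1,2) (1,3) (1,4)] -> total=12
Click 3 (1,1) count=3: revealed 0 new [(none)] -> total=12

Answer: 12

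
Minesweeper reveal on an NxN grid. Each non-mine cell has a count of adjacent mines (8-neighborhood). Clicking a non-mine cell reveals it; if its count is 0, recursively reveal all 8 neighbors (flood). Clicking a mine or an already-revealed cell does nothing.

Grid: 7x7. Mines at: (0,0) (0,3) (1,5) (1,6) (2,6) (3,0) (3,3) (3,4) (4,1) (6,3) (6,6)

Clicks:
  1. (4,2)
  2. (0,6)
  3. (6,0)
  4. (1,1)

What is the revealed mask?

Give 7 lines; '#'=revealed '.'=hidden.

Answer: ......#
.#.....
.......
.......
..#....
###....
###....

Derivation:
Click 1 (4,2) count=2: revealed 1 new [(4,2)] -> total=1
Click 2 (0,6) count=2: revealed 1 new [(0,6)] -> total=2
Click 3 (6,0) count=0: revealed 6 new [(5,0) (5,1) (5,2) (6,0) (6,1) (6,2)] -> total=8
Click 4 (1,1) count=1: revealed 1 new [(1,1)] -> total=9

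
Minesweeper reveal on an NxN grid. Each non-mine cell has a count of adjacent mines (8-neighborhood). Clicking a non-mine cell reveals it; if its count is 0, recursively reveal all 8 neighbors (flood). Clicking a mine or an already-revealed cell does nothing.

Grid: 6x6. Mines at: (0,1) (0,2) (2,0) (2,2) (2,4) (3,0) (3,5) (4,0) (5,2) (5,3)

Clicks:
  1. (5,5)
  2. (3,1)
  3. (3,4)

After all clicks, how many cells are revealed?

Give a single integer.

Answer: 6

Derivation:
Click 1 (5,5) count=0: revealed 4 new [(4,4) (4,5) (5,4) (5,5)] -> total=4
Click 2 (3,1) count=4: revealed 1 new [(3,1)] -> total=5
Click 3 (3,4) count=2: revealed 1 new [(3,4)] -> total=6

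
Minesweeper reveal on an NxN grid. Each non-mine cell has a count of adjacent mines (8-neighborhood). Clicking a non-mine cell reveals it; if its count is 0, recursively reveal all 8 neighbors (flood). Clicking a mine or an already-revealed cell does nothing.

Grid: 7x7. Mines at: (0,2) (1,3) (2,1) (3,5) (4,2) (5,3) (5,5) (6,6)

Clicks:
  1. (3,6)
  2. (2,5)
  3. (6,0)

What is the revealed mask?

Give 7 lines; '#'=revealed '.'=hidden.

Answer: .......
.......
.....#.
##....#
##.....
###....
###....

Derivation:
Click 1 (3,6) count=1: revealed 1 new [(3,6)] -> total=1
Click 2 (2,5) count=1: revealed 1 new [(2,5)] -> total=2
Click 3 (6,0) count=0: revealed 10 new [(3,0) (3,1) (4,0) (4,1) (5,0) (5,1) (5,2) (6,0) (6,1) (6,2)] -> total=12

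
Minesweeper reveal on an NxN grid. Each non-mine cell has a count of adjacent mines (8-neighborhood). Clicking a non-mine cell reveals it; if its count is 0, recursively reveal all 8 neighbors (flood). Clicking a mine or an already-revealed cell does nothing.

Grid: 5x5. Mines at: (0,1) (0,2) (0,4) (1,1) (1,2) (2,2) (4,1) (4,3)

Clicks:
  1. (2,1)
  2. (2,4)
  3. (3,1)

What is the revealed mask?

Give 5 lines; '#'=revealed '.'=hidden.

Answer: .....
...##
.#.##
.#.##
.....

Derivation:
Click 1 (2,1) count=3: revealed 1 new [(2,1)] -> total=1
Click 2 (2,4) count=0: revealed 6 new [(1,3) (1,4) (2,3) (2,4) (3,3) (3,4)] -> total=7
Click 3 (3,1) count=2: revealed 1 new [(3,1)] -> total=8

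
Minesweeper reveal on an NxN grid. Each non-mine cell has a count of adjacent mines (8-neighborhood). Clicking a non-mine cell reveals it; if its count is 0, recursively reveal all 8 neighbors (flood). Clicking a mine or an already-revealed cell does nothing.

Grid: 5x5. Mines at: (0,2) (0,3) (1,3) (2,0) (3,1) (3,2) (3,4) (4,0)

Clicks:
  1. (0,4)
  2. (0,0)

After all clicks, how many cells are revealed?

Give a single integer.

Answer: 5

Derivation:
Click 1 (0,4) count=2: revealed 1 new [(0,4)] -> total=1
Click 2 (0,0) count=0: revealed 4 new [(0,0) (0,1) (1,0) (1,1)] -> total=5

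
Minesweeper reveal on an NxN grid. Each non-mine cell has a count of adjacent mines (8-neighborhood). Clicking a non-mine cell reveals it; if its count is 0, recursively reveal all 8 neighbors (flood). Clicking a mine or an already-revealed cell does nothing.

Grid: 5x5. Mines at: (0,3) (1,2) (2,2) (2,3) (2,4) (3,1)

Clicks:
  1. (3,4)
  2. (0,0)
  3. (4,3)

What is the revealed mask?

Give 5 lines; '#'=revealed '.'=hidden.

Answer: ##...
##...
##...
..###
..###

Derivation:
Click 1 (3,4) count=2: revealed 1 new [(3,4)] -> total=1
Click 2 (0,0) count=0: revealed 6 new [(0,0) (0,1) (1,0) (1,1) (2,0) (2,1)] -> total=7
Click 3 (4,3) count=0: revealed 5 new [(3,2) (3,3) (4,2) (4,3) (4,4)] -> total=12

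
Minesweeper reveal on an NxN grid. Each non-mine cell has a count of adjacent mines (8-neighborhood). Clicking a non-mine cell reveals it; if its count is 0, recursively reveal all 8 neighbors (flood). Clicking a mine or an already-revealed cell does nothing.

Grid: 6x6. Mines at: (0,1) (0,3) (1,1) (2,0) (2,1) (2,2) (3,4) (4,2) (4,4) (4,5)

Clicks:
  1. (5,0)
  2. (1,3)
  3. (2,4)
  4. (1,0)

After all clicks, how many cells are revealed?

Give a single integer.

Click 1 (5,0) count=0: revealed 6 new [(3,0) (3,1) (4,0) (4,1) (5,0) (5,1)] -> total=6
Click 2 (1,3) count=2: revealed 1 new [(1,3)] -> total=7
Click 3 (2,4) count=1: revealed 1 new [(2,4)] -> total=8
Click 4 (1,0) count=4: revealed 1 new [(1,0)] -> total=9

Answer: 9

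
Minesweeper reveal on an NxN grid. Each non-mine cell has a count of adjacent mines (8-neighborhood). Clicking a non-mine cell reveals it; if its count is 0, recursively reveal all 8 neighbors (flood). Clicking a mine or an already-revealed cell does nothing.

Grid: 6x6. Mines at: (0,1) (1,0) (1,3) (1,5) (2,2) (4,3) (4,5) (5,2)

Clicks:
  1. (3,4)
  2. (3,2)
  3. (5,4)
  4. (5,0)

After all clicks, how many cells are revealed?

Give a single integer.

Answer: 11

Derivation:
Click 1 (3,4) count=2: revealed 1 new [(3,4)] -> total=1
Click 2 (3,2) count=2: revealed 1 new [(3,2)] -> total=2
Click 3 (5,4) count=2: revealed 1 new [(5,4)] -> total=3
Click 4 (5,0) count=0: revealed 8 new [(2,0) (2,1) (3,0) (3,1) (4,0) (4,1) (5,0) (5,1)] -> total=11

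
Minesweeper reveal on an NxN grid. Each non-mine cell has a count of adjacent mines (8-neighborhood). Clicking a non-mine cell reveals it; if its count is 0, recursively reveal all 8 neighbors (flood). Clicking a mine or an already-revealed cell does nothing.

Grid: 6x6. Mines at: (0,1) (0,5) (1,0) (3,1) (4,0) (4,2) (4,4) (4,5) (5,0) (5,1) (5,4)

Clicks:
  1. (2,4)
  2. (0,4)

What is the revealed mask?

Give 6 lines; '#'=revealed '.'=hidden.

Click 1 (2,4) count=0: revealed 15 new [(0,2) (0,3) (0,4) (1,2) (1,3) (1,4) (1,5) (2,2) (2,3) (2,4) (2,5) (3,2) (3,3) (3,4) (3,5)] -> total=15
Click 2 (0,4) count=1: revealed 0 new [(none)] -> total=15

Answer: ..###.
..####
..####
..####
......
......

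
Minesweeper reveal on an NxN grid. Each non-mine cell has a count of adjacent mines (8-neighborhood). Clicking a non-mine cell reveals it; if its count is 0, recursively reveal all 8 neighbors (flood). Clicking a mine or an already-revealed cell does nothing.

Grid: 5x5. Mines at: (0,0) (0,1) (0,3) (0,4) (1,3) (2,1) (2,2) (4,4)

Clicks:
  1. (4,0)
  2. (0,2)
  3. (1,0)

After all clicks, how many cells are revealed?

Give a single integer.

Answer: 10

Derivation:
Click 1 (4,0) count=0: revealed 8 new [(3,0) (3,1) (3,2) (3,3) (4,0) (4,1) (4,2) (4,3)] -> total=8
Click 2 (0,2) count=3: revealed 1 new [(0,2)] -> total=9
Click 3 (1,0) count=3: revealed 1 new [(1,0)] -> total=10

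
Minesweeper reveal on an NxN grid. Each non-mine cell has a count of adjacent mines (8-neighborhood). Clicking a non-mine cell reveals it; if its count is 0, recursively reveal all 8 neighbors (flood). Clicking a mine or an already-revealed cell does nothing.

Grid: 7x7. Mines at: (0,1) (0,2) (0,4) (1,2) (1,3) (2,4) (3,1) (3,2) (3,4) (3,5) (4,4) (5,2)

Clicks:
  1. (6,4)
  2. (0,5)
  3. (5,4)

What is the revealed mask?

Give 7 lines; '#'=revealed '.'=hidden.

Answer: .....#.
.......
.......
.......
.....##
...####
...####

Derivation:
Click 1 (6,4) count=0: revealed 10 new [(4,5) (4,6) (5,3) (5,4) (5,5) (5,6) (6,3) (6,4) (6,5) (6,6)] -> total=10
Click 2 (0,5) count=1: revealed 1 new [(0,5)] -> total=11
Click 3 (5,4) count=1: revealed 0 new [(none)] -> total=11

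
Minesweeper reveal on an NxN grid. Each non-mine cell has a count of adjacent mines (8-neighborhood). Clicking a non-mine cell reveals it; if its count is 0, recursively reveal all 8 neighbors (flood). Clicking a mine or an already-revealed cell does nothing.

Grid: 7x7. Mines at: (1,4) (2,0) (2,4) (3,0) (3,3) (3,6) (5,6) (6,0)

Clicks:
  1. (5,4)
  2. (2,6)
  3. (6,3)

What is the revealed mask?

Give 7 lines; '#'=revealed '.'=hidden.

Answer: .......
.......
......#
.......
.#####.
.#####.
.#####.

Derivation:
Click 1 (5,4) count=0: revealed 15 new [(4,1) (4,2) (4,3) (4,4) (4,5) (5,1) (5,2) (5,3) (5,4) (5,5) (6,1) (6,2) (6,3) (6,4) (6,5)] -> total=15
Click 2 (2,6) count=1: revealed 1 new [(2,6)] -> total=16
Click 3 (6,3) count=0: revealed 0 new [(none)] -> total=16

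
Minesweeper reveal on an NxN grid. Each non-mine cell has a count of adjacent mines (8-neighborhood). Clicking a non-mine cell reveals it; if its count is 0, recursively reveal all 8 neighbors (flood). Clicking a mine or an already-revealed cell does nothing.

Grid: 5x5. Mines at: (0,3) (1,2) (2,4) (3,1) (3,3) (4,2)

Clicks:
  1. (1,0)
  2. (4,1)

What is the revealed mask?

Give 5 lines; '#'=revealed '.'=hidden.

Answer: ##...
##...
##...
.....
.#...

Derivation:
Click 1 (1,0) count=0: revealed 6 new [(0,0) (0,1) (1,0) (1,1) (2,0) (2,1)] -> total=6
Click 2 (4,1) count=2: revealed 1 new [(4,1)] -> total=7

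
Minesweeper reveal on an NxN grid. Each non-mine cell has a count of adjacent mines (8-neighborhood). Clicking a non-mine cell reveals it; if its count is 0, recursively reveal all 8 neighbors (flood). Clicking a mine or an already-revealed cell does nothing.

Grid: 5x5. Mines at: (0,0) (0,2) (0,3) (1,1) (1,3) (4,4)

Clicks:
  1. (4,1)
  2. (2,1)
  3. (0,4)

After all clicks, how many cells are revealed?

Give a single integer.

Answer: 13

Derivation:
Click 1 (4,1) count=0: revealed 12 new [(2,0) (2,1) (2,2) (2,3) (3,0) (3,1) (3,2) (3,3) (4,0) (4,1) (4,2) (4,3)] -> total=12
Click 2 (2,1) count=1: revealed 0 new [(none)] -> total=12
Click 3 (0,4) count=2: revealed 1 new [(0,4)] -> total=13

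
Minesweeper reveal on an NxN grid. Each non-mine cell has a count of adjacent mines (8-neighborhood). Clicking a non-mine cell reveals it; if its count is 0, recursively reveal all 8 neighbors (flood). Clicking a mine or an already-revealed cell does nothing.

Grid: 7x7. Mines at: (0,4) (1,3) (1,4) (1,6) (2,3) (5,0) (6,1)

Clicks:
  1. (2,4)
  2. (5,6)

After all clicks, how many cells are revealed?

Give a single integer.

Answer: 37

Derivation:
Click 1 (2,4) count=3: revealed 1 new [(2,4)] -> total=1
Click 2 (5,6) count=0: revealed 36 new [(0,0) (0,1) (0,2) (1,0) (1,1) (1,2) (2,0) (2,1) (2,2) (2,5) (2,6) (3,0) (3,1) (3,2) (3,3) (3,4) (3,5) (3,6) (4,0) (4,1) (4,2) (4,3) (4,4) (4,5) (4,6) (5,1) (5,2) (5,3) (5,4) (5,5) (5,6) (6,2) (6,3) (6,4) (6,5) (6,6)] -> total=37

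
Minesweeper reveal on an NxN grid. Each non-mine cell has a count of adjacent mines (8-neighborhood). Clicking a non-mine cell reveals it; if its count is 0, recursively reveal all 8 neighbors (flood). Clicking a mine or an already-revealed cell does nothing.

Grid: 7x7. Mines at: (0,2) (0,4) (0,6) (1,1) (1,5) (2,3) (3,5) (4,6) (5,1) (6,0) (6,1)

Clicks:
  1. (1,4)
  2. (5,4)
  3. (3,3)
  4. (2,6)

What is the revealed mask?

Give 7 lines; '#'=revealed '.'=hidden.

Answer: .......
....#..
......#
..###..
..####.
..#####
..#####

Derivation:
Click 1 (1,4) count=3: revealed 1 new [(1,4)] -> total=1
Click 2 (5,4) count=0: revealed 17 new [(3,2) (3,3) (3,4) (4,2) (4,3) (4,4) (4,5) (5,2) (5,3) (5,4) (5,5) (5,6) (6,2) (6,3) (6,4) (6,5) (6,6)] -> total=18
Click 3 (3,3) count=1: revealed 0 new [(none)] -> total=18
Click 4 (2,6) count=2: revealed 1 new [(2,6)] -> total=19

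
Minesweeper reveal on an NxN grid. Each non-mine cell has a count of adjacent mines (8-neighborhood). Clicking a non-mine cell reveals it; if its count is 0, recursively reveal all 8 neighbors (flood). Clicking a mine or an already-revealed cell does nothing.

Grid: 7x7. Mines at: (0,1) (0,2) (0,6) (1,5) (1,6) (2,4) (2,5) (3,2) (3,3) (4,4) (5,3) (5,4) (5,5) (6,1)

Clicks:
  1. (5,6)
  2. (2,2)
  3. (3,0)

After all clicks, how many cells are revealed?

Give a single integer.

Click 1 (5,6) count=1: revealed 1 new [(5,6)] -> total=1
Click 2 (2,2) count=2: revealed 1 new [(2,2)] -> total=2
Click 3 (3,0) count=0: revealed 10 new [(1,0) (1,1) (2,0) (2,1) (3,0) (3,1) (4,0) (4,1) (5,0) (5,1)] -> total=12

Answer: 12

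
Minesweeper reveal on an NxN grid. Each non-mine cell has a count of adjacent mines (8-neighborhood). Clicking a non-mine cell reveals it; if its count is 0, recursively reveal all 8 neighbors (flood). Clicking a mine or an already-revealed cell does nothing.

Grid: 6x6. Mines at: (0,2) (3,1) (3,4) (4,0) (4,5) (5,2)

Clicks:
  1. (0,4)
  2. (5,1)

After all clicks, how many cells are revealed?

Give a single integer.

Answer: 10

Derivation:
Click 1 (0,4) count=0: revealed 9 new [(0,3) (0,4) (0,5) (1,3) (1,4) (1,5) (2,3) (2,4) (2,5)] -> total=9
Click 2 (5,1) count=2: revealed 1 new [(5,1)] -> total=10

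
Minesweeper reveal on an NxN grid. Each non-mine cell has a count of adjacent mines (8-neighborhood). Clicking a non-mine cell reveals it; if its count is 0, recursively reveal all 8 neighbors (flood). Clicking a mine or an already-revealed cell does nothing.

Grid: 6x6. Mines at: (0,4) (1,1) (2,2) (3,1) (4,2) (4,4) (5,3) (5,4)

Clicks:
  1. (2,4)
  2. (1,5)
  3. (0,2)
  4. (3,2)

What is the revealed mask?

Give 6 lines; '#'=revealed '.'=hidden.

Answer: ..#...
...###
...###
..####
......
......

Derivation:
Click 1 (2,4) count=0: revealed 9 new [(1,3) (1,4) (1,5) (2,3) (2,4) (2,5) (3,3) (3,4) (3,5)] -> total=9
Click 2 (1,5) count=1: revealed 0 new [(none)] -> total=9
Click 3 (0,2) count=1: revealed 1 new [(0,2)] -> total=10
Click 4 (3,2) count=3: revealed 1 new [(3,2)] -> total=11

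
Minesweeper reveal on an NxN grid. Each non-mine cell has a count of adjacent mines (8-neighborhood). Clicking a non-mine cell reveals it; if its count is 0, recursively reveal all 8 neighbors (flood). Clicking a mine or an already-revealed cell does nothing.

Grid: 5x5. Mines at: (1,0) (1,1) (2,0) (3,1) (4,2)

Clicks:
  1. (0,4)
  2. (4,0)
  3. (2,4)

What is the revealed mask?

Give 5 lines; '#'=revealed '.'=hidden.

Click 1 (0,4) count=0: revealed 14 new [(0,2) (0,3) (0,4) (1,2) (1,3) (1,4) (2,2) (2,3) (2,4) (3,2) (3,3) (3,4) (4,3) (4,4)] -> total=14
Click 2 (4,0) count=1: revealed 1 new [(4,0)] -> total=15
Click 3 (2,4) count=0: revealed 0 new [(none)] -> total=15

Answer: ..###
..###
..###
..###
#..##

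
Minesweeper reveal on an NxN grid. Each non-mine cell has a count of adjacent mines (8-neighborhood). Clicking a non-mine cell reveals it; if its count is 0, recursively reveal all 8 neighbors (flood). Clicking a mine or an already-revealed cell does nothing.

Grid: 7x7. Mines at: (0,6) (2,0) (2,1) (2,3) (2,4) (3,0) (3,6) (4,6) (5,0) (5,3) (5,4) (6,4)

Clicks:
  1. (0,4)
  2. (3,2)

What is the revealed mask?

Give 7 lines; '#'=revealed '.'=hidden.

Click 1 (0,4) count=0: revealed 12 new [(0,0) (0,1) (0,2) (0,3) (0,4) (0,5) (1,0) (1,1) (1,2) (1,3) (1,4) (1,5)] -> total=12
Click 2 (3,2) count=2: revealed 1 new [(3,2)] -> total=13

Answer: ######.
######.
.......
..#....
.......
.......
.......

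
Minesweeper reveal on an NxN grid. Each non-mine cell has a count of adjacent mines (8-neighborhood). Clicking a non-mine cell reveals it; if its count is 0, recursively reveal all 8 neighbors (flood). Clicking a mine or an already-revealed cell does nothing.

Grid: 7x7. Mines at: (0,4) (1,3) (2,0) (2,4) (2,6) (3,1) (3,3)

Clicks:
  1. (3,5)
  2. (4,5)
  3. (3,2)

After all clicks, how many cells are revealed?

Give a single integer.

Answer: 25

Derivation:
Click 1 (3,5) count=2: revealed 1 new [(3,5)] -> total=1
Click 2 (4,5) count=0: revealed 23 new [(3,4) (3,6) (4,0) (4,1) (4,2) (4,3) (4,4) (4,5) (4,6) (5,0) (5,1) (5,2) (5,3) (5,4) (5,5) (5,6) (6,0) (6,1) (6,2) (6,3) (6,4) (6,5) (6,6)] -> total=24
Click 3 (3,2) count=2: revealed 1 new [(3,2)] -> total=25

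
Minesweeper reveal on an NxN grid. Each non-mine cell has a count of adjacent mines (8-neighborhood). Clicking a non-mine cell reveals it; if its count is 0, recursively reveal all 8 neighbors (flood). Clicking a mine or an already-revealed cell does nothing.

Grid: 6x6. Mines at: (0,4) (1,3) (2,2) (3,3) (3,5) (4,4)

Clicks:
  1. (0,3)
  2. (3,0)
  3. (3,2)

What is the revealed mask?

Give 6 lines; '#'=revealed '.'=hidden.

Click 1 (0,3) count=2: revealed 1 new [(0,3)] -> total=1
Click 2 (3,0) count=0: revealed 19 new [(0,0) (0,1) (0,2) (1,0) (1,1) (1,2) (2,0) (2,1) (3,0) (3,1) (3,2) (4,0) (4,1) (4,2) (4,3) (5,0) (5,1) (5,2) (5,3)] -> total=20
Click 3 (3,2) count=2: revealed 0 new [(none)] -> total=20

Answer: ####..
###...
##....
###...
####..
####..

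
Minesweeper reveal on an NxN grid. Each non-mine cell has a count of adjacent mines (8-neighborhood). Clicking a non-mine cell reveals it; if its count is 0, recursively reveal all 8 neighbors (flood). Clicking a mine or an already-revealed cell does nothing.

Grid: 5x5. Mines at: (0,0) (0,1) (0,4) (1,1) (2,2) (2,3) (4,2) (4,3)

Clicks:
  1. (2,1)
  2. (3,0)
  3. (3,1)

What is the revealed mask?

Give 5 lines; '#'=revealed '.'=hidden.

Click 1 (2,1) count=2: revealed 1 new [(2,1)] -> total=1
Click 2 (3,0) count=0: revealed 5 new [(2,0) (3,0) (3,1) (4,0) (4,1)] -> total=6
Click 3 (3,1) count=2: revealed 0 new [(none)] -> total=6

Answer: .....
.....
##...
##...
##...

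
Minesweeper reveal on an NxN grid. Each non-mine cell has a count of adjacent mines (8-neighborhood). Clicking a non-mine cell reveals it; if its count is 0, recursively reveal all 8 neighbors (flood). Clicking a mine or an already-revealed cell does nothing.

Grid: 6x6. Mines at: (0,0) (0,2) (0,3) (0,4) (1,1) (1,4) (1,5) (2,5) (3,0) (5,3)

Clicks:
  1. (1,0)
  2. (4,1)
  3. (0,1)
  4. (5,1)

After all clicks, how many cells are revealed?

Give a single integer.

Click 1 (1,0) count=2: revealed 1 new [(1,0)] -> total=1
Click 2 (4,1) count=1: revealed 1 new [(4,1)] -> total=2
Click 3 (0,1) count=3: revealed 1 new [(0,1)] -> total=3
Click 4 (5,1) count=0: revealed 5 new [(4,0) (4,2) (5,0) (5,1) (5,2)] -> total=8

Answer: 8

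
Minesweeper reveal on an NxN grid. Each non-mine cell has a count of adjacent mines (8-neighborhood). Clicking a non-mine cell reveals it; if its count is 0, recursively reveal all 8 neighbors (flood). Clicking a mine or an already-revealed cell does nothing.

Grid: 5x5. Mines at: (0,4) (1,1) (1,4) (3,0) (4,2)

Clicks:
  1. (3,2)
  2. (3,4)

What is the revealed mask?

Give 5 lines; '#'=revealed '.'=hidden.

Answer: .....
.....
...##
..###
...##

Derivation:
Click 1 (3,2) count=1: revealed 1 new [(3,2)] -> total=1
Click 2 (3,4) count=0: revealed 6 new [(2,3) (2,4) (3,3) (3,4) (4,3) (4,4)] -> total=7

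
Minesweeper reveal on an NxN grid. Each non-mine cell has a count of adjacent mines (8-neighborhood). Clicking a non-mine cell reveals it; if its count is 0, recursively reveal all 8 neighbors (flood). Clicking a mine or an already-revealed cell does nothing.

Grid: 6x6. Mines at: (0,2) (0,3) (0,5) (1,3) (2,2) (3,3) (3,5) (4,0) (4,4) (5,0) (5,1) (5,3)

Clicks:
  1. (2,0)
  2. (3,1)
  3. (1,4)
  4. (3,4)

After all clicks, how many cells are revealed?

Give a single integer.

Click 1 (2,0) count=0: revealed 8 new [(0,0) (0,1) (1,0) (1,1) (2,0) (2,1) (3,0) (3,1)] -> total=8
Click 2 (3,1) count=2: revealed 0 new [(none)] -> total=8
Click 3 (1,4) count=3: revealed 1 new [(1,4)] -> total=9
Click 4 (3,4) count=3: revealed 1 new [(3,4)] -> total=10

Answer: 10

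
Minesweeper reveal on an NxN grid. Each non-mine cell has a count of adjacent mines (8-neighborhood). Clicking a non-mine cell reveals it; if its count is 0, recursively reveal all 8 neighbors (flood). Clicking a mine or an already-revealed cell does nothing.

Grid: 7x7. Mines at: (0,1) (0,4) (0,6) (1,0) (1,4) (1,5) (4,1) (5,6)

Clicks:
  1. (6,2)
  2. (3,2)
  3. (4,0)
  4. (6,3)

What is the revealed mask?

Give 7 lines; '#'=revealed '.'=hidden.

Answer: .......
.###...
.######
.######
#.#####
######.
######.

Derivation:
Click 1 (6,2) count=0: revealed 32 new [(1,1) (1,2) (1,3) (2,1) (2,2) (2,3) (2,4) (2,5) (2,6) (3,1) (3,2) (3,3) (3,4) (3,5) (3,6) (4,2) (4,3) (4,4) (4,5) (4,6) (5,0) (5,1) (5,2) (5,3) (5,4) (5,5) (6,0) (6,1) (6,2) (6,3) (6,4) (6,5)] -> total=32
Click 2 (3,2) count=1: revealed 0 new [(none)] -> total=32
Click 3 (4,0) count=1: revealed 1 new [(4,0)] -> total=33
Click 4 (6,3) count=0: revealed 0 new [(none)] -> total=33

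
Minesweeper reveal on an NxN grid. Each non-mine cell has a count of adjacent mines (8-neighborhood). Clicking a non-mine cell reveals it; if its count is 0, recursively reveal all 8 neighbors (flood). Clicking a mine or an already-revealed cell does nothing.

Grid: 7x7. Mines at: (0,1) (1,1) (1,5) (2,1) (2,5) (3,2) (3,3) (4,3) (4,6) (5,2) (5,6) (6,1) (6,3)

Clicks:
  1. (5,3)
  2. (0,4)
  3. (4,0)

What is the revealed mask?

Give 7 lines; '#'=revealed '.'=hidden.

Answer: ....#..
.......
.......
##.....
##.....
##.#...
.......

Derivation:
Click 1 (5,3) count=3: revealed 1 new [(5,3)] -> total=1
Click 2 (0,4) count=1: revealed 1 new [(0,4)] -> total=2
Click 3 (4,0) count=0: revealed 6 new [(3,0) (3,1) (4,0) (4,1) (5,0) (5,1)] -> total=8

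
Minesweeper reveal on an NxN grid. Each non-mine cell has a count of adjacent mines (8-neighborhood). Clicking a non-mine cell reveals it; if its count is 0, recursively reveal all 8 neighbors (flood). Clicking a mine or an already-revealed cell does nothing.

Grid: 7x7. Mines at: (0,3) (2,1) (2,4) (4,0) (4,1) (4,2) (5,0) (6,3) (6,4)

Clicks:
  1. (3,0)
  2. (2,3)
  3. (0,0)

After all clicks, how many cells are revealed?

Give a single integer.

Click 1 (3,0) count=3: revealed 1 new [(3,0)] -> total=1
Click 2 (2,3) count=1: revealed 1 new [(2,3)] -> total=2
Click 3 (0,0) count=0: revealed 6 new [(0,0) (0,1) (0,2) (1,0) (1,1) (1,2)] -> total=8

Answer: 8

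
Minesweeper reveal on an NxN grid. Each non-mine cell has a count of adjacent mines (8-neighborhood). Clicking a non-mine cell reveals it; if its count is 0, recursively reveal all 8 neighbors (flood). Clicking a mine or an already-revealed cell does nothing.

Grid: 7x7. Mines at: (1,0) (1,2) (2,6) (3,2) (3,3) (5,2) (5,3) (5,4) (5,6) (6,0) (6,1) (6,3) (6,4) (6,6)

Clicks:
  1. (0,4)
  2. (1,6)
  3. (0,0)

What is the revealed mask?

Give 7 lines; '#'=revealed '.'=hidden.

Click 1 (0,4) count=0: revealed 11 new [(0,3) (0,4) (0,5) (0,6) (1,3) (1,4) (1,5) (1,6) (2,3) (2,4) (2,5)] -> total=11
Click 2 (1,6) count=1: revealed 0 new [(none)] -> total=11
Click 3 (0,0) count=1: revealed 1 new [(0,0)] -> total=12

Answer: #..####
...####
...###.
.......
.......
.......
.......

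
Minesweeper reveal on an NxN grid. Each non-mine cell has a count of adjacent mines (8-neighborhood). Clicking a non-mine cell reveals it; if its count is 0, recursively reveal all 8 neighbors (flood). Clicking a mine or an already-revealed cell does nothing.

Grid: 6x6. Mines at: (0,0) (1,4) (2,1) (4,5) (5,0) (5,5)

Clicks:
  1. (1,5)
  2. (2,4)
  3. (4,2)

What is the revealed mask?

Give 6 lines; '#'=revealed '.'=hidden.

Click 1 (1,5) count=1: revealed 1 new [(1,5)] -> total=1
Click 2 (2,4) count=1: revealed 1 new [(2,4)] -> total=2
Click 3 (4,2) count=0: revealed 14 new [(2,2) (2,3) (3,1) (3,2) (3,3) (3,4) (4,1) (4,2) (4,3) (4,4) (5,1) (5,2) (5,3) (5,4)] -> total=16

Answer: ......
.....#
..###.
.####.
.####.
.####.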